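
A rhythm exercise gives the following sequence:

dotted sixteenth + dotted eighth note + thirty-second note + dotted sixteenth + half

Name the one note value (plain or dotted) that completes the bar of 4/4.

The bar of 4/4 = 32 thirty-second notes.
Working in thirty-second notes: dotted sixteenth = 3; dotted eighth note = 6; thirty-second note = 1; dotted sixteenth = 3; half = 16.
Altogether 3 + 6 + 1 + 3 + 16 = 29.
Remaining: 32 − 29 = 3 thirty-second notes, which is a dotted sixteenth note.

dotted sixteenth note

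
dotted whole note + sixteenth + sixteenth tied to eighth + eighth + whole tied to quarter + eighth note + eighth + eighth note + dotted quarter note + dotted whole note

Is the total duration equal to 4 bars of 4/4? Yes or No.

No

One bar of 4/4 = 16 sixteenth notes, so 4 bars = 64.
Each duration in sixteenth notes: dotted whole note = 24; sixteenth = 1; sixteenth tied to eighth (sixteenth + eighth) = 3; eighth = 2; whole tied to quarter (whole + quarter) = 20; eighth note = 2; eighth = 2; eighth note = 2; dotted quarter note = 6; dotted whole note = 24.
Total: 24 + 1 + 3 + 2 + 20 + 2 + 2 + 2 + 6 + 24 = 86.
86 exceeds 64, so the answer is No.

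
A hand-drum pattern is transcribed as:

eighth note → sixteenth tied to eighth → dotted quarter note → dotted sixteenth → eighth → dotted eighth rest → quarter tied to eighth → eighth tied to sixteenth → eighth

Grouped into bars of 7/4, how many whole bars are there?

One bar of 7/4 = 56 thirty-second notes.
Each duration in thirty-second notes: eighth note = 4; sixteenth tied to eighth (sixteenth + eighth) = 6; dotted quarter note = 12; dotted sixteenth = 3; eighth = 4; dotted eighth rest = 6; quarter tied to eighth (quarter + eighth) = 12; eighth tied to sixteenth (eighth + sixteenth) = 6; eighth = 4.
Adding: 4 + 6 + 12 + 3 + 4 + 6 + 12 + 6 + 4 = 57.
57 ÷ 56 = 1 complete bar with 1 left over.

1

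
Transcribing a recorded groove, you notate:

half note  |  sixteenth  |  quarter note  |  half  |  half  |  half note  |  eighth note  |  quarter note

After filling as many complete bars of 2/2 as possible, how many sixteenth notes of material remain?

One bar of 2/2 = 16 sixteenth notes.
Convert each value to sixteenth notes: half note = 8; sixteenth = 1; quarter note = 4; half = 8; half = 8; half note = 8; eighth note = 2; quarter note = 4.
Altogether 8 + 1 + 4 + 8 + 8 + 8 + 2 + 4 = 43.
43 ÷ 16 = 2 complete bars with 11 sixteenth notes remaining.

11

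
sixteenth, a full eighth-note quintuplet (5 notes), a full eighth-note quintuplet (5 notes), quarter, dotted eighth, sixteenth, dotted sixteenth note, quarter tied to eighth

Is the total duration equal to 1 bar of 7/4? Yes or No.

One bar of 7/4 = 56 thirty-second notes.
Each duration in thirty-second notes: sixteenth = 2; a full eighth-note quintuplet (5 notes) (five quintuplet eighths span one half) = 16; a full eighth-note quintuplet (5 notes) (five quintuplet eighths span one half) = 16; quarter = 8; dotted eighth = 6; sixteenth = 2; dotted sixteenth note = 3; quarter tied to eighth (quarter + eighth) = 12.
Altogether 2 + 16 + 16 + 8 + 6 + 2 + 3 + 12 = 65.
65 exceeds 56, so the answer is No.

No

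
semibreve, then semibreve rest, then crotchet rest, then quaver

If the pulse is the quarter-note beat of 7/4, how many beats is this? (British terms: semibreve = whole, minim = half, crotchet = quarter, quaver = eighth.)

One quarter-note beat = 2 eighth notes.
Convert each value to eighth notes: semibreve = 8; semibreve rest = 8; crotchet rest = 2; quaver = 1.
Adding: 8 + 8 + 2 + 1 = 19.
19 ÷ 2 = 9.5 beats.

9.5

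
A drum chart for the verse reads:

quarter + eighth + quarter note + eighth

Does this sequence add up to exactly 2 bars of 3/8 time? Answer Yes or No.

One bar of 3/8 = 3 eighth notes, so 2 bars = 6.
Working in eighth notes: quarter = 2; eighth = 1; quarter note = 2; eighth = 1.
Adding: 2 + 1 + 2 + 1 = 6.
6 equals 6, so the answer is Yes.

Yes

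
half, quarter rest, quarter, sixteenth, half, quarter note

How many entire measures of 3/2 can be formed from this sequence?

1

One bar of 3/2 = 24 sixteenth notes.
Working in sixteenth notes: half = 8; quarter rest = 4; quarter = 4; sixteenth = 1; half = 8; quarter note = 4.
Altogether 8 + 4 + 4 + 1 + 8 + 4 = 29.
29 ÷ 24 = 1 complete bar with 5 left over.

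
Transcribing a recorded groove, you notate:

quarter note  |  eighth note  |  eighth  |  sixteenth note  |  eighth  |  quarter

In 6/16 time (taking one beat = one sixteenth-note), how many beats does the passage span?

15

One sixteenth-note beat = 2 thirty-second notes.
Convert each value to thirty-second notes: quarter note = 8; eighth note = 4; eighth = 4; sixteenth note = 2; eighth = 4; quarter = 8.
Adding: 8 + 4 + 4 + 2 + 4 + 8 = 30.
30 ÷ 2 = 15 beats.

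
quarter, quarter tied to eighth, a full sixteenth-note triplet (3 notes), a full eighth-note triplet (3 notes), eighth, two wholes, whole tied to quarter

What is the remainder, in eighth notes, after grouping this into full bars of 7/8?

0

One bar of 7/8 = 7 eighth notes.
Convert each value to eighth notes: quarter = 2; quarter tied to eighth (quarter + eighth) = 3; a full sixteenth-note triplet (3 notes) (three triplet sixteenths span one eighth) = 1; a full eighth-note triplet (3 notes) (three triplet eighths span one quarter) = 2; eighth = 1; whole = 8; whole = 8; whole tied to quarter (whole + quarter) = 10.
Total: 2 + 3 + 1 + 2 + 1 + 8 + 8 + 10 = 35.
35 ÷ 7 = 5 complete bars with 0 eighth notes remaining.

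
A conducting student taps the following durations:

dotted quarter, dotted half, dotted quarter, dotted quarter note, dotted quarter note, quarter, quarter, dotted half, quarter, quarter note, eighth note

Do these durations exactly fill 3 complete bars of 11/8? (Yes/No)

Yes

One bar of 11/8 = 11 eighth notes, so 3 bars = 33.
Express everything in eighth notes: dotted quarter = 3; dotted half = 6; dotted quarter = 3; dotted quarter note = 3; dotted quarter note = 3; quarter = 2; quarter = 2; dotted half = 6; quarter = 2; quarter note = 2; eighth note = 1.
Altogether 3 + 6 + 3 + 3 + 3 + 2 + 2 + 6 + 2 + 2 + 1 = 33.
33 equals 33, so the answer is Yes.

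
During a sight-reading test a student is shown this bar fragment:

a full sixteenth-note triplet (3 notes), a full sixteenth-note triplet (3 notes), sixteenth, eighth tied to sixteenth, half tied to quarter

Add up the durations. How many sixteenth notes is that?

Each duration in sixteenth notes: a full sixteenth-note triplet (3 notes) (three triplet sixteenths span one eighth) = 2; a full sixteenth-note triplet (3 notes) (three triplet sixteenths span one eighth) = 2; sixteenth = 1; eighth tied to sixteenth (eighth + sixteenth) = 3; half tied to quarter (half + quarter) = 12.
Altogether 2 + 2 + 1 + 3 + 12 = 20 sixteenth notes.

20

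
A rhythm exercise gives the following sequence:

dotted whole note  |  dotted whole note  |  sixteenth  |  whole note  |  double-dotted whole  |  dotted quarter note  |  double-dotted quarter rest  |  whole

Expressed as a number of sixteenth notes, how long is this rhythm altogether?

122

Working in sixteenth notes: dotted whole note = 24; dotted whole note = 24; sixteenth = 1; whole note = 16; double-dotted whole = 28; dotted quarter note = 6; double-dotted quarter rest = 7; whole = 16.
Sum: 24 + 24 + 1 + 16 + 28 + 6 + 7 + 16 = 122 sixteenth notes.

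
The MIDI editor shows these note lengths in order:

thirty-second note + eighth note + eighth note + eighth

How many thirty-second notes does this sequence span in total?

Each duration in thirty-second notes: thirty-second note = 1; eighth note = 4; eighth note = 4; eighth = 4.
Altogether 1 + 4 + 4 + 4 = 13 thirty-second notes.

13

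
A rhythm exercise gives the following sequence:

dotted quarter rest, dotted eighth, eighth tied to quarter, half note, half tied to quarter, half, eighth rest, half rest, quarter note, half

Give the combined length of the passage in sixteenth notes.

In sixteenth notes: dotted quarter rest = 6; dotted eighth = 3; eighth tied to quarter (eighth + quarter) = 6; half note = 8; half tied to quarter (half + quarter) = 12; half = 8; eighth rest = 2; half rest = 8; quarter note = 4; half = 8.
Total: 6 + 3 + 6 + 8 + 12 + 8 + 2 + 8 + 4 + 8 = 65 sixteenth notes.

65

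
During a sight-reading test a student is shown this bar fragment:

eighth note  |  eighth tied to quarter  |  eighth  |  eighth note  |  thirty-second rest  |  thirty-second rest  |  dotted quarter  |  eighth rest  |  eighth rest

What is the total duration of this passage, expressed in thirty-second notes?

In thirty-second notes: eighth note = 4; eighth tied to quarter (eighth + quarter) = 12; eighth = 4; eighth note = 4; thirty-second rest = 1; thirty-second rest = 1; dotted quarter = 12; eighth rest = 4; eighth rest = 4.
Total: 4 + 12 + 4 + 4 + 1 + 1 + 12 + 4 + 4 = 46 thirty-second notes.

46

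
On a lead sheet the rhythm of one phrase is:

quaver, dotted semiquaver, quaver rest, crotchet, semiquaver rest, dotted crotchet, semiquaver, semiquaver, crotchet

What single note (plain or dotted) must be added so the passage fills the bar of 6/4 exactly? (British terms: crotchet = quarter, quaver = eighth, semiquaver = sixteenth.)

The bar of 6/4 = 48 thirty-second notes.
In thirty-second notes: quaver = 4; dotted semiquaver = 3; quaver rest = 4; crotchet = 8; semiquaver rest = 2; dotted crotchet = 12; semiquaver = 2; semiquaver = 2; crotchet = 8.
Sum: 4 + 3 + 4 + 8 + 2 + 12 + 2 + 2 + 8 = 45.
Remaining: 48 − 45 = 3 thirty-second notes, which is a dotted sixteenth note.

dotted sixteenth note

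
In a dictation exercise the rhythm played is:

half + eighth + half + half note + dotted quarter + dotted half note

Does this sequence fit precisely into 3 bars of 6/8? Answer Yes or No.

One bar of 6/8 = 6 eighth notes, so 3 bars = 18.
Each duration in eighth notes: half = 4; eighth = 1; half = 4; half note = 4; dotted quarter = 3; dotted half note = 6.
Sum: 4 + 1 + 4 + 4 + 3 + 6 = 22.
22 exceeds 18, so the answer is No.

No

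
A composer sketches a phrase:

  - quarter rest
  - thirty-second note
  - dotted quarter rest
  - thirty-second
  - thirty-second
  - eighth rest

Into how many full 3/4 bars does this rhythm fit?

One bar of 3/4 = 24 thirty-second notes.
In thirty-second notes: quarter rest = 8; thirty-second note = 1; dotted quarter rest = 12; thirty-second = 1; thirty-second = 1; eighth rest = 4.
Altogether 8 + 1 + 12 + 1 + 1 + 4 = 27.
27 ÷ 24 = 1 complete bar with 3 left over.

1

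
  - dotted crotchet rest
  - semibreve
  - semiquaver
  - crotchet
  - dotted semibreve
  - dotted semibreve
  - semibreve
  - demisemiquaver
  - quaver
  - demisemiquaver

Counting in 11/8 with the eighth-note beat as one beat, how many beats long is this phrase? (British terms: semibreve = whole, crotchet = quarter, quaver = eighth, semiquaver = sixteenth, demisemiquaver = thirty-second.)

One eighth-note beat = 4 thirty-second notes.
Each duration in thirty-second notes: dotted crotchet rest = 12; semibreve = 32; semiquaver = 2; crotchet = 8; dotted semibreve = 48; dotted semibreve = 48; semibreve = 32; demisemiquaver = 1; quaver = 4; demisemiquaver = 1.
Altogether 12 + 32 + 2 + 8 + 48 + 48 + 32 + 1 + 4 + 1 = 188.
188 ÷ 4 = 47 beats.

47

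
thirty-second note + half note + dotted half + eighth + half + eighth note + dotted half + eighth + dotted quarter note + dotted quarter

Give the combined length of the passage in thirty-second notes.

Convert each value to thirty-second notes: thirty-second note = 1; half note = 16; dotted half = 24; eighth = 4; half = 16; eighth note = 4; dotted half = 24; eighth = 4; dotted quarter note = 12; dotted quarter = 12.
Total: 1 + 16 + 24 + 4 + 16 + 4 + 24 + 4 + 12 + 12 = 117 thirty-second notes.

117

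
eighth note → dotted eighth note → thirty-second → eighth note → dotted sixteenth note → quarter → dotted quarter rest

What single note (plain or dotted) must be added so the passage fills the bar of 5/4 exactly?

sixteenth note

The bar of 5/4 = 40 thirty-second notes.
In thirty-second notes: eighth note = 4; dotted eighth note = 6; thirty-second = 1; eighth note = 4; dotted sixteenth note = 3; quarter = 8; dotted quarter rest = 12.
Adding: 4 + 6 + 1 + 4 + 3 + 8 + 12 = 38.
Remaining: 40 − 38 = 2 thirty-second notes, which is a sixteenth note.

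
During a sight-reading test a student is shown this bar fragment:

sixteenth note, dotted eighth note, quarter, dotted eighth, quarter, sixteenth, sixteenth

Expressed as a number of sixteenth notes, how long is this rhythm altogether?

17

In sixteenth notes: sixteenth note = 1; dotted eighth note = 3; quarter = 4; dotted eighth = 3; quarter = 4; sixteenth = 1; sixteenth = 1.
Adding: 1 + 3 + 4 + 3 + 4 + 1 + 1 = 17 sixteenth notes.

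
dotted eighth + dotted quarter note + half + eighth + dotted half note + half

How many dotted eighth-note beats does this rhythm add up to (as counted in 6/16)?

One dotted eighth-note beat = 3 sixteenth notes.
Convert each value to sixteenth notes: dotted eighth = 3; dotted quarter note = 6; half = 8; eighth = 2; dotted half note = 12; half = 8.
Sum: 3 + 6 + 8 + 2 + 12 + 8 = 39.
39 ÷ 3 = 13 beats.

13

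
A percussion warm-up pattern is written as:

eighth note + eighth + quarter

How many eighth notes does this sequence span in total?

In eighth notes: eighth note = 1; eighth = 1; quarter = 2.
Adding: 1 + 1 + 2 = 4 eighth notes.

4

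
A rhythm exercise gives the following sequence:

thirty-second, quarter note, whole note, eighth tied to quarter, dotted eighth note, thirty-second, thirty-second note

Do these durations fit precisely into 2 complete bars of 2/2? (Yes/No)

One bar of 2/2 = 32 thirty-second notes, so 2 bars = 64.
In thirty-second notes: thirty-second = 1; quarter note = 8; whole note = 32; eighth tied to quarter (eighth + quarter) = 12; dotted eighth note = 6; thirty-second = 1; thirty-second note = 1.
Altogether 1 + 8 + 32 + 12 + 6 + 1 + 1 = 61.
61 falls short of 64, so the answer is No.

No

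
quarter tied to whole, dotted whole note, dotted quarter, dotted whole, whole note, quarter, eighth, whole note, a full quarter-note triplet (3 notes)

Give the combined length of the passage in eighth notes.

Each duration in eighth notes: quarter tied to whole (quarter + whole) = 10; dotted whole note = 12; dotted quarter = 3; dotted whole = 12; whole note = 8; quarter = 2; eighth = 1; whole note = 8; a full quarter-note triplet (3 notes) (three triplet quarters span one half) = 4.
Total: 10 + 12 + 3 + 12 + 8 + 2 + 1 + 8 + 4 = 60 eighth notes.

60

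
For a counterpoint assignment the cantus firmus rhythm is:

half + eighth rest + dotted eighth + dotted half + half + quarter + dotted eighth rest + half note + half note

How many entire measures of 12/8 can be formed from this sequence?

2

One bar of 12/8 = 24 sixteenth notes.
Working in sixteenth notes: half = 8; eighth rest = 2; dotted eighth = 3; dotted half = 12; half = 8; quarter = 4; dotted eighth rest = 3; half note = 8; half note = 8.
Adding: 8 + 2 + 3 + 12 + 8 + 4 + 3 + 8 + 8 = 56.
56 ÷ 24 = 2 complete bars with 8 left over.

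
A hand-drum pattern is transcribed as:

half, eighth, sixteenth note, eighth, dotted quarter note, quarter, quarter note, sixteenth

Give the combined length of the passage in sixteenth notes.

Each duration in sixteenth notes: half = 8; eighth = 2; sixteenth note = 1; eighth = 2; dotted quarter note = 6; quarter = 4; quarter note = 4; sixteenth = 1.
Sum: 8 + 2 + 1 + 2 + 6 + 4 + 4 + 1 = 28 sixteenth notes.

28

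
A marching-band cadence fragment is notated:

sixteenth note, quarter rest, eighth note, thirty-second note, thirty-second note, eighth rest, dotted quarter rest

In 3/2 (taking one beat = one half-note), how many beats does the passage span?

One half-note beat = 16 thirty-second notes.
Convert each value to thirty-second notes: sixteenth note = 2; quarter rest = 8; eighth note = 4; thirty-second note = 1; thirty-second note = 1; eighth rest = 4; dotted quarter rest = 12.
Adding: 2 + 8 + 4 + 1 + 1 + 4 + 12 = 32.
32 ÷ 16 = 2 beats.

2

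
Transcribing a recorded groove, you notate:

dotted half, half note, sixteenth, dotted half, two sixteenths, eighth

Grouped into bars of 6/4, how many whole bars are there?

One bar of 6/4 = 24 sixteenth notes.
Express everything in sixteenth notes: dotted half = 12; half note = 8; sixteenth = 1; dotted half = 12; sixteenth = 1; sixteenth = 1; eighth = 2.
Adding: 12 + 8 + 1 + 12 + 1 + 1 + 2 = 37.
37 ÷ 24 = 1 complete bar with 13 left over.

1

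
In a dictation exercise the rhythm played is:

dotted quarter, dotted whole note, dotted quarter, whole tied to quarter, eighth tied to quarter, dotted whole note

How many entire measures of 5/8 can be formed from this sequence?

8

One bar of 5/8 = 5 eighth notes.
Each duration in eighth notes: dotted quarter = 3; dotted whole note = 12; dotted quarter = 3; whole tied to quarter (whole + quarter) = 10; eighth tied to quarter (eighth + quarter) = 3; dotted whole note = 12.
Altogether 3 + 12 + 3 + 10 + 3 + 12 = 43.
43 ÷ 5 = 8 complete bars with 3 left over.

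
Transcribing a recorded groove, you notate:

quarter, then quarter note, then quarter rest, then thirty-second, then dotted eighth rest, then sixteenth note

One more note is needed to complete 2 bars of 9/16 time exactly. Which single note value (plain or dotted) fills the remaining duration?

dotted sixteenth note

2 bars of 9/16 = 36 thirty-second notes.
Each duration in thirty-second notes: quarter = 8; quarter note = 8; quarter rest = 8; thirty-second = 1; dotted eighth rest = 6; sixteenth note = 2.
Sum: 8 + 8 + 8 + 1 + 6 + 2 = 33.
Remaining: 36 − 33 = 3 thirty-second notes, which is a dotted sixteenth note.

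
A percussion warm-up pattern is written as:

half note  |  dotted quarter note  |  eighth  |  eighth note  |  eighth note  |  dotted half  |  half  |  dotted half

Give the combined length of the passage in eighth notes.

Working in eighth notes: half note = 4; dotted quarter note = 3; eighth = 1; eighth note = 1; eighth note = 1; dotted half = 6; half = 4; dotted half = 6.
Altogether 4 + 3 + 1 + 1 + 1 + 6 + 4 + 6 = 26 eighth notes.

26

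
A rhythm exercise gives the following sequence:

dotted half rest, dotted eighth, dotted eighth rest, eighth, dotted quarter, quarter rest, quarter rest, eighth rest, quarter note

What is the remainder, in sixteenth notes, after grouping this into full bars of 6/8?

One bar of 6/8 = 12 sixteenth notes.
In sixteenth notes: dotted half rest = 12; dotted eighth = 3; dotted eighth rest = 3; eighth = 2; dotted quarter = 6; quarter rest = 4; quarter rest = 4; eighth rest = 2; quarter note = 4.
Sum: 12 + 3 + 3 + 2 + 6 + 4 + 4 + 2 + 4 = 40.
40 ÷ 12 = 3 complete bars with 4 sixteenth notes remaining.

4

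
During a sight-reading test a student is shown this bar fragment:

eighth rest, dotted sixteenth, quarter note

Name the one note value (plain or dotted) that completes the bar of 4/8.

thirty-second note

The bar of 4/8 = 16 thirty-second notes.
Express everything in thirty-second notes: eighth rest = 4; dotted sixteenth = 3; quarter note = 8.
Altogether 4 + 3 + 8 = 15.
Remaining: 16 − 15 = 1 thirty-second note, which is a thirty-second note.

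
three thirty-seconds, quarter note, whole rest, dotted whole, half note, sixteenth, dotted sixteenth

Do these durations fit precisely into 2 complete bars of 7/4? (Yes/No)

Yes

One bar of 7/4 = 56 thirty-second notes, so 2 bars = 112.
Express everything in thirty-second notes: thirty-second = 1; thirty-second = 1; thirty-second = 1; quarter note = 8; whole rest = 32; dotted whole = 48; half note = 16; sixteenth = 2; dotted sixteenth = 3.
Total: 1 + 1 + 1 + 8 + 32 + 48 + 16 + 2 + 3 = 112.
112 equals 112, so the answer is Yes.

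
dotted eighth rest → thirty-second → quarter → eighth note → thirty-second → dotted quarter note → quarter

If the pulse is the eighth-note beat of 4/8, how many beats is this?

10

One eighth-note beat = 4 thirty-second notes.
Working in thirty-second notes: dotted eighth rest = 6; thirty-second = 1; quarter = 8; eighth note = 4; thirty-second = 1; dotted quarter note = 12; quarter = 8.
Sum: 6 + 1 + 8 + 4 + 1 + 12 + 8 = 40.
40 ÷ 4 = 10 beats.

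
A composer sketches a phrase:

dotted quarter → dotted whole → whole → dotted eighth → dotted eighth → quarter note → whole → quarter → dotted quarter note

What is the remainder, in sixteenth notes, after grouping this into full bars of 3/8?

4

One bar of 3/8 = 6 sixteenth notes.
Working in sixteenth notes: dotted quarter = 6; dotted whole = 24; whole = 16; dotted eighth = 3; dotted eighth = 3; quarter note = 4; whole = 16; quarter = 4; dotted quarter note = 6.
Adding: 6 + 24 + 16 + 3 + 3 + 4 + 16 + 4 + 6 = 82.
82 ÷ 6 = 13 complete bars with 4 sixteenth notes remaining.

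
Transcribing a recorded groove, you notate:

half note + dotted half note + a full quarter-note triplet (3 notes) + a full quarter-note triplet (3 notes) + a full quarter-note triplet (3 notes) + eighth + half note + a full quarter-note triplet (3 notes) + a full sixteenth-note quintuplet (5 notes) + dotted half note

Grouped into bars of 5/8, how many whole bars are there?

One bar of 5/8 = 5 eighth notes.
Working in eighth notes: half note = 4; dotted half note = 6; a full quarter-note triplet (3 notes) (three triplet quarters span one half) = 4; a full quarter-note triplet (3 notes) (three triplet quarters span one half) = 4; a full quarter-note triplet (3 notes) (three triplet quarters span one half) = 4; eighth = 1; half note = 4; a full quarter-note triplet (3 notes) (three triplet quarters span one half) = 4; a full sixteenth-note quintuplet (5 notes) (five quintuplet sixteenths span one quarter) = 2; dotted half note = 6.
Altogether 4 + 6 + 4 + 4 + 4 + 1 + 4 + 4 + 2 + 6 = 39.
39 ÷ 5 = 7 complete bars with 4 left over.

7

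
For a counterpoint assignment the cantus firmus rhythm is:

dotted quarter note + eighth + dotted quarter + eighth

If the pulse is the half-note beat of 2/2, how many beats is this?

One half-note beat = 4 eighth notes.
In eighth notes: dotted quarter note = 3; eighth = 1; dotted quarter = 3; eighth = 1.
Total: 3 + 1 + 3 + 1 = 8.
8 ÷ 4 = 2 beats.

2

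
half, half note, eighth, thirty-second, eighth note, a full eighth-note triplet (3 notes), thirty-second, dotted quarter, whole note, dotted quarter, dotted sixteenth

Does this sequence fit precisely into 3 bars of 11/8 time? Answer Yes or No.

No

One bar of 11/8 = 44 thirty-second notes, so 3 bars = 132.
Convert each value to thirty-second notes: half = 16; half note = 16; eighth = 4; thirty-second = 1; eighth note = 4; a full eighth-note triplet (3 notes) (three triplet eighths span one quarter) = 8; thirty-second = 1; dotted quarter = 12; whole note = 32; dotted quarter = 12; dotted sixteenth = 3.
Total: 16 + 16 + 4 + 1 + 4 + 8 + 1 + 12 + 32 + 12 + 3 = 109.
109 falls short of 132, so the answer is No.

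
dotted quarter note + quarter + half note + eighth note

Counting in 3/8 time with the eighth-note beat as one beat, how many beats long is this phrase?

One eighth-note beat = 2 sixteenth notes.
In sixteenth notes: dotted quarter note = 6; quarter = 4; half note = 8; eighth note = 2.
Adding: 6 + 4 + 8 + 2 = 20.
20 ÷ 2 = 10 beats.

10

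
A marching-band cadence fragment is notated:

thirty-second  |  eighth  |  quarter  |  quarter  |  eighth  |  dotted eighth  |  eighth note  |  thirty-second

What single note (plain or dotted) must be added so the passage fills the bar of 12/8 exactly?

dotted quarter note

The bar of 12/8 = 48 thirty-second notes.
Express everything in thirty-second notes: thirty-second = 1; eighth = 4; quarter = 8; quarter = 8; eighth = 4; dotted eighth = 6; eighth note = 4; thirty-second = 1.
Sum: 1 + 4 + 8 + 8 + 4 + 6 + 4 + 1 = 36.
Remaining: 48 − 36 = 12 thirty-second notes, which is a dotted quarter note.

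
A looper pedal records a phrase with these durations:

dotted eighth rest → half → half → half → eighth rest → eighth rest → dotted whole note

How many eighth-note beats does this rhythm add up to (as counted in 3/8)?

One eighth-note beat = 2 sixteenth notes.
In sixteenth notes: dotted eighth rest = 3; half = 8; half = 8; half = 8; eighth rest = 2; eighth rest = 2; dotted whole note = 24.
Adding: 3 + 8 + 8 + 8 + 2 + 2 + 24 = 55.
55 ÷ 2 = 27.5 beats.

27.5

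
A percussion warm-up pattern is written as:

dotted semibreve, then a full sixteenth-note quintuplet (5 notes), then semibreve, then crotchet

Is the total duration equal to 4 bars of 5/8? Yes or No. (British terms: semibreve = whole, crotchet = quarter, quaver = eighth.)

No

One bar of 5/8 = 5 eighth notes, so 4 bars = 20.
In eighth notes: dotted semibreve = 12; a full sixteenth-note quintuplet (5 notes) (five quintuplet sixteenths span one quarter) = 2; semibreve = 8; crotchet = 2.
Total: 12 + 2 + 8 + 2 = 24.
24 exceeds 20, so the answer is No.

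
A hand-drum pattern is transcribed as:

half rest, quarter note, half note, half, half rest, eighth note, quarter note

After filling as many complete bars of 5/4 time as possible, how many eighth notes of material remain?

One bar of 5/4 = 10 eighth notes.
Convert each value to eighth notes: half rest = 4; quarter note = 2; half note = 4; half = 4; half rest = 4; eighth note = 1; quarter note = 2.
Total: 4 + 2 + 4 + 4 + 4 + 1 + 2 = 21.
21 ÷ 10 = 2 complete bars with 1 eighth note remaining.

1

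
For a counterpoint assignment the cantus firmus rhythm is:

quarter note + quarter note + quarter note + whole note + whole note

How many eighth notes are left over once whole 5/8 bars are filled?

2

One bar of 5/8 = 5 eighth notes.
Each duration in eighth notes: quarter note = 2; quarter note = 2; quarter note = 2; whole note = 8; whole note = 8.
Altogether 2 + 2 + 2 + 8 + 8 = 22.
22 ÷ 5 = 4 complete bars with 2 eighth notes remaining.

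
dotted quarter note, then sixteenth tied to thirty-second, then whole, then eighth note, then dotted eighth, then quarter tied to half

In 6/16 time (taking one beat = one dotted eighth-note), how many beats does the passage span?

13.5

One dotted eighth-note beat = 6 thirty-second notes.
Working in thirty-second notes: dotted quarter note = 12; sixteenth tied to thirty-second (sixteenth + thirty-second) = 3; whole = 32; eighth note = 4; dotted eighth = 6; quarter tied to half (quarter + half) = 24.
Total: 12 + 3 + 32 + 4 + 6 + 24 = 81.
81 ÷ 6 = 13.5 beats.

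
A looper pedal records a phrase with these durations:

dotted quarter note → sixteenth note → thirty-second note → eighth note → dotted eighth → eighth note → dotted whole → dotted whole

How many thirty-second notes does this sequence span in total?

125

In thirty-second notes: dotted quarter note = 12; sixteenth note = 2; thirty-second note = 1; eighth note = 4; dotted eighth = 6; eighth note = 4; dotted whole = 48; dotted whole = 48.
Sum: 12 + 2 + 1 + 4 + 6 + 4 + 48 + 48 = 125 thirty-second notes.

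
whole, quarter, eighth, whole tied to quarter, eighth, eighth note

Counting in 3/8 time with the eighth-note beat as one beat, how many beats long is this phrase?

23

One eighth-note beat = 2 sixteenth notes.
Express everything in sixteenth notes: whole = 16; quarter = 4; eighth = 2; whole tied to quarter (whole + quarter) = 20; eighth = 2; eighth note = 2.
Adding: 16 + 4 + 2 + 20 + 2 + 2 = 46.
46 ÷ 2 = 23 beats.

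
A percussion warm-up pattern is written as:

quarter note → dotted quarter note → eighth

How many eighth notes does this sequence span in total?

6

Each duration in eighth notes: quarter note = 2; dotted quarter note = 3; eighth = 1.
Adding: 2 + 3 + 1 = 6 eighth notes.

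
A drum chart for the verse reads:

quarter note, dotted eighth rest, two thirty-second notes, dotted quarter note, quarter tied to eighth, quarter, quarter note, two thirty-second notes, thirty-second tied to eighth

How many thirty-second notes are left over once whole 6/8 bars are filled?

15

One bar of 6/8 = 24 thirty-second notes.
Express everything in thirty-second notes: quarter note = 8; dotted eighth rest = 6; thirty-second note = 1; thirty-second note = 1; dotted quarter note = 12; quarter tied to eighth (quarter + eighth) = 12; quarter = 8; quarter note = 8; thirty-second note = 1; thirty-second note = 1; thirty-second tied to eighth (thirty-second + eighth) = 5.
Adding: 8 + 6 + 1 + 1 + 12 + 12 + 8 + 8 + 1 + 1 + 5 = 63.
63 ÷ 24 = 2 complete bars with 15 thirty-second notes remaining.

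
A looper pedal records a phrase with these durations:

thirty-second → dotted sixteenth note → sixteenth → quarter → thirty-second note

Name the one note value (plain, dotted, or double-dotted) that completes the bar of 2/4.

The bar of 2/4 = 16 thirty-second notes.
Each duration in thirty-second notes: thirty-second = 1; dotted sixteenth note = 3; sixteenth = 2; quarter = 8; thirty-second note = 1.
Sum: 1 + 3 + 2 + 8 + 1 = 15.
Remaining: 16 − 15 = 1 thirty-second note, which is a thirty-second note.

thirty-second note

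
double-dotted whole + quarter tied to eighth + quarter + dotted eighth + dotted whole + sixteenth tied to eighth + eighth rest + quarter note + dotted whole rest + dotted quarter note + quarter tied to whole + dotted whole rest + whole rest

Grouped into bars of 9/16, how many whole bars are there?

18

One bar of 9/16 = 9 sixteenth notes.
In sixteenth notes: double-dotted whole = 28; quarter tied to eighth (quarter + eighth) = 6; quarter = 4; dotted eighth = 3; dotted whole = 24; sixteenth tied to eighth (sixteenth + eighth) = 3; eighth rest = 2; quarter note = 4; dotted whole rest = 24; dotted quarter note = 6; quarter tied to whole (quarter + whole) = 20; dotted whole rest = 24; whole rest = 16.
Adding: 28 + 6 + 4 + 3 + 24 + 3 + 2 + 4 + 24 + 6 + 20 + 24 + 16 = 164.
164 ÷ 9 = 18 complete bars with 2 left over.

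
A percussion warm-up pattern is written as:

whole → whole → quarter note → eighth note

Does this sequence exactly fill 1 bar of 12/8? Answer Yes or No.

No

One bar of 12/8 = 12 eighth notes.
In eighth notes: whole = 8; whole = 8; quarter note = 2; eighth note = 1.
Adding: 8 + 8 + 2 + 1 = 19.
19 exceeds 12, so the answer is No.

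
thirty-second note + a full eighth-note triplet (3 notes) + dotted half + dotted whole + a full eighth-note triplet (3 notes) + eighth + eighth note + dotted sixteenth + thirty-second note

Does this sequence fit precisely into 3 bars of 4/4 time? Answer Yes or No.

One bar of 4/4 = 32 thirty-second notes, so 3 bars = 96.
Each duration in thirty-second notes: thirty-second note = 1; a full eighth-note triplet (3 notes) (three triplet eighths span one quarter) = 8; dotted half = 24; dotted whole = 48; a full eighth-note triplet (3 notes) (three triplet eighths span one quarter) = 8; eighth = 4; eighth note = 4; dotted sixteenth = 3; thirty-second note = 1.
Adding: 1 + 8 + 24 + 48 + 8 + 4 + 4 + 3 + 1 = 101.
101 exceeds 96, so the answer is No.

No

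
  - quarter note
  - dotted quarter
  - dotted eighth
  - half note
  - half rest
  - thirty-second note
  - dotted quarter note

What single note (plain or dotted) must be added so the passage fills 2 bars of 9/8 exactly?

thirty-second note

2 bars of 9/8 = 72 thirty-second notes.
Convert each value to thirty-second notes: quarter note = 8; dotted quarter = 12; dotted eighth = 6; half note = 16; half rest = 16; thirty-second note = 1; dotted quarter note = 12.
Adding: 8 + 12 + 6 + 16 + 16 + 1 + 12 = 71.
Remaining: 72 − 71 = 1 thirty-second note, which is a thirty-second note.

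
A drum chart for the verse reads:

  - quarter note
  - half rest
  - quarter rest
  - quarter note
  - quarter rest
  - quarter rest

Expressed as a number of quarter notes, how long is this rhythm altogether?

7

Convert each value to quarter notes: quarter note = 1; half rest = 2; quarter rest = 1; quarter note = 1; quarter rest = 1; quarter rest = 1.
Altogether 1 + 2 + 1 + 1 + 1 + 1 = 7 quarter notes.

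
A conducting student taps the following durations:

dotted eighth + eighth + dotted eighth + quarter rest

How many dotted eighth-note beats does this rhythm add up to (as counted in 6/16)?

4

One dotted eighth-note beat = 3 sixteenth notes.
Each duration in sixteenth notes: dotted eighth = 3; eighth = 2; dotted eighth = 3; quarter rest = 4.
Sum: 3 + 2 + 3 + 4 = 12.
12 ÷ 3 = 4 beats.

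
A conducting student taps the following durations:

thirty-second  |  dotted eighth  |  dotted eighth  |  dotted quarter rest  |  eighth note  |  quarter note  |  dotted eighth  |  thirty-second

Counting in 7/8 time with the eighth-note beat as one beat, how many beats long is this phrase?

One eighth-note beat = 4 thirty-second notes.
Express everything in thirty-second notes: thirty-second = 1; dotted eighth = 6; dotted eighth = 6; dotted quarter rest = 12; eighth note = 4; quarter note = 8; dotted eighth = 6; thirty-second = 1.
Sum: 1 + 6 + 6 + 12 + 4 + 8 + 6 + 1 = 44.
44 ÷ 4 = 11 beats.

11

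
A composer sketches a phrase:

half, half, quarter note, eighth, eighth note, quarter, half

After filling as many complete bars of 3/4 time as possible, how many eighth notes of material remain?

One bar of 3/4 = 6 eighth notes.
Convert each value to eighth notes: half = 4; half = 4; quarter note = 2; eighth = 1; eighth note = 1; quarter = 2; half = 4.
Adding: 4 + 4 + 2 + 1 + 1 + 2 + 4 = 18.
18 ÷ 6 = 3 complete bars with 0 eighth notes remaining.

0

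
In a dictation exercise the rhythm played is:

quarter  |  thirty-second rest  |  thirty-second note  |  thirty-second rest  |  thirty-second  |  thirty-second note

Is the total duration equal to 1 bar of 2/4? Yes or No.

No

One bar of 2/4 = 16 thirty-second notes.
Each duration in thirty-second notes: quarter = 8; thirty-second rest = 1; thirty-second note = 1; thirty-second rest = 1; thirty-second = 1; thirty-second note = 1.
Adding: 8 + 1 + 1 + 1 + 1 + 1 = 13.
13 falls short of 16, so the answer is No.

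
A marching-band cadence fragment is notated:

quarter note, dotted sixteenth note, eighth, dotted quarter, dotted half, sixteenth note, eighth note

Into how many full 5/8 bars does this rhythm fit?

One bar of 5/8 = 20 thirty-second notes.
In thirty-second notes: quarter note = 8; dotted sixteenth note = 3; eighth = 4; dotted quarter = 12; dotted half = 24; sixteenth note = 2; eighth note = 4.
Total: 8 + 3 + 4 + 12 + 24 + 2 + 4 = 57.
57 ÷ 20 = 2 complete bars with 17 left over.

2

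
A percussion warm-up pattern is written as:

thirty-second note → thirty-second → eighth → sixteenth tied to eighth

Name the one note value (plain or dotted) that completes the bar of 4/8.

eighth note

The bar of 4/8 = 16 thirty-second notes.
Working in thirty-second notes: thirty-second note = 1; thirty-second = 1; eighth = 4; sixteenth tied to eighth (sixteenth + eighth) = 6.
Sum: 1 + 1 + 4 + 6 = 12.
Remaining: 16 − 12 = 4 thirty-second notes, which is a eighth note.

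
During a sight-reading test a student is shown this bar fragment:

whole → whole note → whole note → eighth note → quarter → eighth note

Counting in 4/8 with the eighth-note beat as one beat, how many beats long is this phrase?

One eighth-note beat = 2 sixteenth notes.
In sixteenth notes: whole = 16; whole note = 16; whole note = 16; eighth note = 2; quarter = 4; eighth note = 2.
Altogether 16 + 16 + 16 + 2 + 4 + 2 = 56.
56 ÷ 2 = 28 beats.

28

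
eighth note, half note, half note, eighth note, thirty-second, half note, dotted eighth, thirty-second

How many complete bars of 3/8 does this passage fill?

5

One bar of 3/8 = 12 thirty-second notes.
Express everything in thirty-second notes: eighth note = 4; half note = 16; half note = 16; eighth note = 4; thirty-second = 1; half note = 16; dotted eighth = 6; thirty-second = 1.
Sum: 4 + 16 + 16 + 4 + 1 + 16 + 6 + 1 = 64.
64 ÷ 12 = 5 complete bars with 4 left over.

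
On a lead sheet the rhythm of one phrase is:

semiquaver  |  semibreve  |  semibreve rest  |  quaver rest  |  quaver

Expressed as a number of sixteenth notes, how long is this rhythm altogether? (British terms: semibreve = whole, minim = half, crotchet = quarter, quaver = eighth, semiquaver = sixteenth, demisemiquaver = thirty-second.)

Express everything in sixteenth notes: semiquaver = 1; semibreve = 16; semibreve rest = 16; quaver rest = 2; quaver = 2.
Total: 1 + 16 + 16 + 2 + 2 = 37 sixteenth notes.

37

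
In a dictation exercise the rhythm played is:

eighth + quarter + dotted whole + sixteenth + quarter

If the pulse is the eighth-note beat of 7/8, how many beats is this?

One eighth-note beat = 2 sixteenth notes.
In sixteenth notes: eighth = 2; quarter = 4; dotted whole = 24; sixteenth = 1; quarter = 4.
Adding: 2 + 4 + 24 + 1 + 4 = 35.
35 ÷ 2 = 17.5 beats.

17.5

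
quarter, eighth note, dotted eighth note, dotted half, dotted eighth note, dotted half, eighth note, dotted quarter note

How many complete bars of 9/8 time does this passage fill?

2

One bar of 9/8 = 18 sixteenth notes.
Each duration in sixteenth notes: quarter = 4; eighth note = 2; dotted eighth note = 3; dotted half = 12; dotted eighth note = 3; dotted half = 12; eighth note = 2; dotted quarter note = 6.
Total: 4 + 2 + 3 + 12 + 3 + 12 + 2 + 6 = 44.
44 ÷ 18 = 2 complete bars with 8 left over.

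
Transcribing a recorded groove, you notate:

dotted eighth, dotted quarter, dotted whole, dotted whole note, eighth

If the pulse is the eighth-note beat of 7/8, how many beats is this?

29.5

One eighth-note beat = 2 sixteenth notes.
In sixteenth notes: dotted eighth = 3; dotted quarter = 6; dotted whole = 24; dotted whole note = 24; eighth = 2.
Sum: 3 + 6 + 24 + 24 + 2 = 59.
59 ÷ 2 = 29.5 beats.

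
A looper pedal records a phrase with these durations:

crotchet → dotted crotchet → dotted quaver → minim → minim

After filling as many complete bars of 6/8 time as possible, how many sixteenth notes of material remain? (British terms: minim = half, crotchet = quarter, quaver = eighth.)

5

One bar of 6/8 = 12 sixteenth notes.
Convert each value to sixteenth notes: crotchet = 4; dotted crotchet = 6; dotted quaver = 3; minim = 8; minim = 8.
Sum: 4 + 6 + 3 + 8 + 8 = 29.
29 ÷ 12 = 2 complete bars with 5 sixteenth notes remaining.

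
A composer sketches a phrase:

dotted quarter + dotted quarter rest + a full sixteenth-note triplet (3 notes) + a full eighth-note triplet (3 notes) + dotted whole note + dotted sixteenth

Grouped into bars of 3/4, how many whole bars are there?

3

One bar of 3/4 = 24 thirty-second notes.
Convert each value to thirty-second notes: dotted quarter = 12; dotted quarter rest = 12; a full sixteenth-note triplet (3 notes) (three triplet sixteenths span one eighth) = 4; a full eighth-note triplet (3 notes) (three triplet eighths span one quarter) = 8; dotted whole note = 48; dotted sixteenth = 3.
Sum: 12 + 12 + 4 + 8 + 48 + 3 = 87.
87 ÷ 24 = 3 complete bars with 15 left over.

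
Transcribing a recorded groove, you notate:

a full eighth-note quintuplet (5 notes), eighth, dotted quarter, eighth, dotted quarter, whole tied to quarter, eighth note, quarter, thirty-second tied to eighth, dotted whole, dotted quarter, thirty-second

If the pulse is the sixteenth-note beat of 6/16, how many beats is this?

One sixteenth-note beat = 2 thirty-second notes.
In thirty-second notes: a full eighth-note quintuplet (5 notes) (five quintuplet eighths span one half) = 16; eighth = 4; dotted quarter = 12; eighth = 4; dotted quarter = 12; whole tied to quarter (whole + quarter) = 40; eighth note = 4; quarter = 8; thirty-second tied to eighth (thirty-second + eighth) = 5; dotted whole = 48; dotted quarter = 12; thirty-second = 1.
Adding: 16 + 4 + 12 + 4 + 12 + 40 + 4 + 8 + 5 + 48 + 12 + 1 = 166.
166 ÷ 2 = 83 beats.

83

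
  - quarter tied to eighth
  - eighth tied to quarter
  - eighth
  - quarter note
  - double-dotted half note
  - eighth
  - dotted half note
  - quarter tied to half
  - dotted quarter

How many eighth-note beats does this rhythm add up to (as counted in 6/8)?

32

One eighth-note beat = 2 sixteenth notes.
Express everything in sixteenth notes: quarter tied to eighth (quarter + eighth) = 6; eighth tied to quarter (eighth + quarter) = 6; eighth = 2; quarter note = 4; double-dotted half note = 14; eighth = 2; dotted half note = 12; quarter tied to half (quarter + half) = 12; dotted quarter = 6.
Adding: 6 + 6 + 2 + 4 + 14 + 2 + 12 + 12 + 6 = 64.
64 ÷ 2 = 32 beats.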